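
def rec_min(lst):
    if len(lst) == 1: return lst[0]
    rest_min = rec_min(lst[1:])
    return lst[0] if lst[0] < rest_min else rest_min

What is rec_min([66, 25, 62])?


rec_min([66, 25, 62]): compare 66 with rec_min([25, 62])
rec_min([25, 62]): compare 25 with rec_min([62])
rec_min([62]) = 62  (base case)
Compare 25 with 62 -> 25
Compare 66 with 25 -> 25

25


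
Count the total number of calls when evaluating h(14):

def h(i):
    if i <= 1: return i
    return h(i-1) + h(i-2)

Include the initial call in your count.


Let C(n) = total calls for h(n)
C(0) = 1, C(1) = 1
C(2) = 1 + C(1) + C(0) = 1 + 1 + 1 = 3
C(3) = 1 + C(2) + C(1) = 1 + 3 + 1 = 5
C(4) = 1 + C(3) + C(2) = 1 + 5 + 3 = 9
C(5) = 1 + C(4) + C(3) = 1 + 9 + 5 = 15
C(6) = 1 + C(5) + C(4) = 1 + 15 + 9 = 25
C(7) = 1 + C(6) + C(5) = 1 + 25 + 15 = 41
C(8) = 1 + C(7) + C(6) = 1 + 41 + 25 = 67
C(9) = 1 + C(8) + C(7) = 1 + 67 + 41 = 109
C(10) = 1 + C(9) + C(8) = 1 + 109 + 67 = 177
C(11) = 1 + C(10) + C(9) = 1 + 177 + 109 = 287
C(12) = 1 + C(11) + C(10) = 1 + 287 + 177 = 465
C(13) = 1 + C(12) + C(11) = 1 + 465 + 287 = 753
C(14) = 1 + C(13) + C(12) = 1 + 753 + 465 = 1219

1219


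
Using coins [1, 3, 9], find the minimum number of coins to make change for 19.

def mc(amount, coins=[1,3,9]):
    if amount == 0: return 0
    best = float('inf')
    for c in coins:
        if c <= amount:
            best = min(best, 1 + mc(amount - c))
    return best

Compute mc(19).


Building up with DP:
mc(0) = 0
mc(1) = min(1+mc(0)=1+0=1) = 1
mc(2) = min(1+mc(1)=1+1=2) = 2
mc(3) = min(1+mc(2)=1+2=3, 1+mc(0)=1+0=1) = 1
mc(4) = min(1+mc(3)=1+1=2, 1+mc(1)=1+1=2) = 2
mc(5) = min(1+mc(4)=1+2=3, 1+mc(2)=1+2=3) = 3
mc(6) = min(1+mc(5)=1+3=4, 1+mc(3)=1+1=2) = 2
mc(7) = min(1+mc(6)=1+2=3, 1+mc(4)=1+2=3) = 3
mc(8) = min(1+mc(7)=1+3=4, 1+mc(5)=1+3=4) = 4
mc(9) = min(1+mc(8)=1+4=5, 1+mc(6)=1+2=3, 1+mc(0)=1+0=1) = 1
mc(10) = min(1+mc(9)=1+1=2, 1+mc(7)=1+3=4, 1+mc(1)=1+1=2) = 2
mc(11) = min(1+mc(10)=1+2=3, 1+mc(8)=1+4=5, 1+mc(2)=1+2=3) = 3
mc(12) = min(1+mc(11)=1+3=4, 1+mc(9)=1+1=2, 1+mc(3)=1+1=2) = 2
mc(13) = min(1+mc(12)=1+2=3, 1+mc(10)=1+2=3, 1+mc(4)=1+2=3) = 3
mc(14) = min(1+mc(13)=1+3=4, 1+mc(11)=1+3=4, 1+mc(5)=1+3=4) = 4
mc(15) = min(1+mc(14)=1+4=5, 1+mc(12)=1+2=3, 1+mc(6)=1+2=3) = 3
mc(16) = min(1+mc(15)=1+3=4, 1+mc(13)=1+3=4, 1+mc(7)=1+3=4) = 4
mc(17) = min(1+mc(16)=1+4=5, 1+mc(14)=1+4=5, 1+mc(8)=1+4=5) = 5
mc(18) = min(1+mc(17)=1+5=6, 1+mc(15)=1+3=4, 1+mc(9)=1+1=2) = 2
mc(19) = min(1+mc(18)=1+2=3, 1+mc(16)=1+4=5, 1+mc(10)=1+2=3) = 3

3


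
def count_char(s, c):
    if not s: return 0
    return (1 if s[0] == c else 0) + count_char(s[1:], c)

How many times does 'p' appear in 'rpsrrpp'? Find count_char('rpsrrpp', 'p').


s[0]='r' != 'p' -> 0
s[0]='p' == 'p' -> 1
s[0]='s' != 'p' -> 0
s[0]='r' != 'p' -> 0
s[0]='r' != 'p' -> 0
s[0]='p' == 'p' -> 1
s[0]='p' == 'p' -> 1
Sum: 0 + 1 + 0 + 0 + 0 + 1 + 1 = 3

3


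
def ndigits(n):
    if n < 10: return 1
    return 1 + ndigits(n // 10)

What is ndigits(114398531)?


ndigits(114398531) = 1 + ndigits(11439853)
ndigits(11439853) = 1 + ndigits(1143985)
ndigits(1143985) = 1 + ndigits(114398)
ndigits(114398) = 1 + ndigits(11439)
ndigits(11439) = 1 + ndigits(1143)
ndigits(1143) = 1 + ndigits(114)
ndigits(114) = 1 + ndigits(11)
ndigits(11) = 1 + ndigits(1)
ndigits(1) = 1  (base case: 1 < 10)
Unwinding: 1 + 1 + 1 + 1 + 1 + 1 + 1 + 1 + 1 = 9

9


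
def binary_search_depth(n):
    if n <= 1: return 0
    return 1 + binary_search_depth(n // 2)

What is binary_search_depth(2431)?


2431 / 2 = 1215
1215 / 2 = 607
607 / 2 = 303
303 / 2 = 151
151 / 2 = 75
75 / 2 = 37
37 / 2 = 18
18 / 2 = 9
9 / 2 = 4
4 / 2 = 2
2 / 2 = 1
Reached 1 after 11 halvings

11


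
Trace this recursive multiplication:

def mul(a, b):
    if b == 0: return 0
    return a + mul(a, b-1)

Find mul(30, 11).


mul(30, 11) = 30 + mul(30, 10)
mul(30, 10) = 30 + mul(30, 9)
mul(30, 9) = 30 + mul(30, 8)
mul(30, 8) = 30 + mul(30, 7)
mul(30, 7) = 30 + mul(30, 6)
mul(30, 6) = 30 + mul(30, 5)
mul(30, 5) = 30 + mul(30, 4)
mul(30, 4) = 30 + mul(30, 3)
mul(30, 3) = 30 + mul(30, 2)
mul(30, 2) = 30 + mul(30, 1)
mul(30, 1) = 30 + mul(30, 0)
mul(30, 0) = 0  (base case)
Total: 30 + 30 + 30 + 30 + 30 + 30 + 30 + 30 + 30 + 30 + 30 + 0 = 330

330


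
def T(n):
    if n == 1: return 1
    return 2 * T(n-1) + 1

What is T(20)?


T(20) = 2 * T(19) + 1
T(19) = 2 * T(18) + 1
T(18) = 2 * T(17) + 1
T(17) = 2 * T(16) + 1
T(16) = 2 * T(15) + 1
T(15) = 2 * T(14) + 1
T(14) = 2 * T(13) + 1
T(13) = 2 * T(12) + 1
T(12) = 2 * T(11) + 1
T(11) = 2 * T(10) + 1
T(10) = 2 * T(9) + 1
T(9) = 2 * T(8) + 1
T(8) = 2 * T(7) + 1
T(7) = 2 * T(6) + 1
T(6) = 2 * T(5) + 1
T(5) = 2 * T(4) + 1
T(4) = 2 * T(3) + 1
T(3) = 2 * T(2) + 1
T(2) = 2 * T(1) + 1
T(1) = 1  (base case)
T(2) = 2 * 1 + 1 = 3
T(3) = 2 * 3 + 1 = 7
T(4) = 2 * 7 + 1 = 15
T(5) = 2 * 15 + 1 = 31
T(6) = 2 * 31 + 1 = 63
T(7) = 2 * 63 + 1 = 127
T(8) = 2 * 127 + 1 = 255
T(9) = 2 * 255 + 1 = 511
T(10) = 2 * 511 + 1 = 1023
T(11) = 2 * 1023 + 1 = 2047
T(12) = 2 * 2047 + 1 = 4095
T(13) = 2 * 4095 + 1 = 8191
T(14) = 2 * 8191 + 1 = 16383
T(15) = 2 * 16383 + 1 = 32767
T(16) = 2 * 32767 + 1 = 65535
T(17) = 2 * 65535 + 1 = 131071
T(18) = 2 * 131071 + 1 = 262143
T(19) = 2 * 262143 + 1 = 524287
T(20) = 2 * 524287 + 1 = 1048575

1048575


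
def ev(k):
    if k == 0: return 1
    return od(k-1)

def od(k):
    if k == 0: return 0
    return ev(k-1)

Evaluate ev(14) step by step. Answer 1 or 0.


ev(14) = od(13)
od(13) = ev(12)
ev(12) = od(11)
od(11) = ev(10)
ev(10) = od(9)
od(9) = ev(8)
ev(8) = od(7)
od(7) = ev(6)
ev(6) = od(5)
od(5) = ev(4)
ev(4) = od(3)
od(3) = ev(2)
ev(2) = od(1)
od(1) = ev(0)
ev(0) = 1  (base case)
Result: 1

1


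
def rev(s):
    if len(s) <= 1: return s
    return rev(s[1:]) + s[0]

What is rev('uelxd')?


rev('uelxd') = rev('elxd') + 'u'
rev('elxd') = rev('lxd') + 'e'
rev('lxd') = rev('xd') + 'l'
rev('xd') = rev('d') + 'x'
rev('d') = 'd'  (base case)
Concatenating: 'd' + 'x' + 'l' + 'e' + 'u' = 'dxleu'

dxleu


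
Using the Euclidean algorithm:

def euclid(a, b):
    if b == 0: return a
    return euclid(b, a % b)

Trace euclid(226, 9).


euclid(226, 9) = euclid(9, 1)
euclid(9, 1) = euclid(1, 0)
euclid(1, 0) = 1  (base case)

1


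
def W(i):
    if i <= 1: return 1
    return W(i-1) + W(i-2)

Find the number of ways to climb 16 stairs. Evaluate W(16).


Building up from base cases:
W(0) = 1
W(1) = 1
W(2) = W(1) + W(0) = 1 + 1 = 2
W(3) = W(2) + W(1) = 2 + 1 = 3
W(4) = W(3) + W(2) = 3 + 2 = 5
W(5) = W(4) + W(3) = 5 + 3 = 8
W(6) = W(5) + W(4) = 8 + 5 = 13
W(7) = W(6) + W(5) = 13 + 8 = 21
W(8) = W(7) + W(6) = 21 + 13 = 34
W(9) = W(8) + W(7) = 34 + 21 = 55
W(10) = W(9) + W(8) = 55 + 34 = 89
W(11) = W(10) + W(9) = 89 + 55 = 144
W(12) = W(11) + W(10) = 144 + 89 = 233
W(13) = W(12) + W(11) = 233 + 144 = 377
W(14) = W(13) + W(12) = 377 + 233 = 610
W(15) = W(14) + W(13) = 610 + 377 = 987
W(16) = W(15) + W(14) = 987 + 610 = 1597

1597


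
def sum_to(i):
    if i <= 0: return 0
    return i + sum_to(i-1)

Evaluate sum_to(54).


sum_to(54)
= 54 + 53 + 52 + 51 + 50 + 49 + 48 + 47 + 46 + 45 + 44 + 43 + 42 + 41 + 40 + 39 + 38 + 37 + 36 + 35 + 34 + 33 + 32 + 31 + 30 + 29 + 28 + 27 + 26 + 25 + 24 + 23 + 22 + 21 + 20 + 19 + 18 + 17 + 16 + 15 + 14 + 13 + 12 + 11 + 10 + 9 + 8 + 7 + 6 + 5 + 4 + 3 + 2 + 1 + sum_to(0)
= 54 + 53 + 52 + 51 + 50 + 49 + 48 + 47 + 46 + 45 + 44 + 43 + 42 + 41 + 40 + 39 + 38 + 37 + 36 + 35 + 34 + 33 + 32 + 31 + 30 + 29 + 28 + 27 + 26 + 25 + 24 + 23 + 22 + 21 + 20 + 19 + 18 + 17 + 16 + 15 + 14 + 13 + 12 + 11 + 10 + 9 + 8 + 7 + 6 + 5 + 4 + 3 + 2 + 1 + 0
= 1485

1485


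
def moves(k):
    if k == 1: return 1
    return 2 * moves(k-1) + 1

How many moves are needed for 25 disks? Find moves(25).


moves(25) = 2 * moves(24) + 1
moves(24) = 2 * moves(23) + 1
moves(23) = 2 * moves(22) + 1
moves(22) = 2 * moves(21) + 1
moves(21) = 2 * moves(20) + 1
moves(20) = 2 * moves(19) + 1
moves(19) = 2 * moves(18) + 1
moves(18) = 2 * moves(17) + 1
moves(17) = 2 * moves(16) + 1
moves(16) = 2 * moves(15) + 1
moves(15) = 2 * moves(14) + 1
moves(14) = 2 * moves(13) + 1
moves(13) = 2 * moves(12) + 1
moves(12) = 2 * moves(11) + 1
moves(11) = 2 * moves(10) + 1
moves(10) = 2 * moves(9) + 1
moves(9) = 2 * moves(8) + 1
moves(8) = 2 * moves(7) + 1
moves(7) = 2 * moves(6) + 1
moves(6) = 2 * moves(5) + 1
moves(5) = 2 * moves(4) + 1
moves(4) = 2 * moves(3) + 1
moves(3) = 2 * moves(2) + 1
moves(2) = 2 * moves(1) + 1
moves(1) = 1  (base case)
moves(2) = 2 * 1 + 1 = 3
moves(3) = 2 * 3 + 1 = 7
moves(4) = 2 * 7 + 1 = 15
moves(5) = 2 * 15 + 1 = 31
moves(6) = 2 * 31 + 1 = 63
moves(7) = 2 * 63 + 1 = 127
moves(8) = 2 * 127 + 1 = 255
moves(9) = 2 * 255 + 1 = 511
moves(10) = 2 * 511 + 1 = 1023
moves(11) = 2 * 1023 + 1 = 2047
moves(12) = 2 * 2047 + 1 = 4095
moves(13) = 2 * 4095 + 1 = 8191
moves(14) = 2 * 8191 + 1 = 16383
moves(15) = 2 * 16383 + 1 = 32767
moves(16) = 2 * 32767 + 1 = 65535
moves(17) = 2 * 65535 + 1 = 131071
moves(18) = 2 * 131071 + 1 = 262143
moves(19) = 2 * 262143 + 1 = 524287
moves(20) = 2 * 524287 + 1 = 1048575
moves(21) = 2 * 1048575 + 1 = 2097151
moves(22) = 2 * 2097151 + 1 = 4194303
moves(23) = 2 * 4194303 + 1 = 8388607
moves(24) = 2 * 8388607 + 1 = 16777215
moves(25) = 2 * 16777215 + 1 = 33554431

33554431


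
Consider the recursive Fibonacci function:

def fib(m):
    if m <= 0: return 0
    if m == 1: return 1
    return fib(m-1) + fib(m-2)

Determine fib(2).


Computing fib(2) bottom-up:
fib(0) = 0
fib(1) = 1
fib(2) = fib(1) + fib(0) = 1 + 0 = 1

1


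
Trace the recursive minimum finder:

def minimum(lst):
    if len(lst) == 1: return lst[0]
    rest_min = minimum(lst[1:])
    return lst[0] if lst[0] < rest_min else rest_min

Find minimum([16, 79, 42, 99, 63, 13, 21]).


minimum([16, 79, 42, 99, 63, 13, 21]): compare 16 with minimum([79, 42, 99, 63, 13, 21])
minimum([79, 42, 99, 63, 13, 21]): compare 79 with minimum([42, 99, 63, 13, 21])
minimum([42, 99, 63, 13, 21]): compare 42 with minimum([99, 63, 13, 21])
minimum([99, 63, 13, 21]): compare 99 with minimum([63, 13, 21])
minimum([63, 13, 21]): compare 63 with minimum([13, 21])
minimum([13, 21]): compare 13 with minimum([21])
minimum([21]) = 21  (base case)
Compare 13 with 21 -> 13
Compare 63 with 13 -> 13
Compare 99 with 13 -> 13
Compare 42 with 13 -> 13
Compare 79 with 13 -> 13
Compare 16 with 13 -> 13

13


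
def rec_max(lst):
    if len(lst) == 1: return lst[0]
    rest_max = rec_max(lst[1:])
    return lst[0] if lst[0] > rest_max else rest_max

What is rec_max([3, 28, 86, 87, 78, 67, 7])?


rec_max([3, 28, 86, 87, 78, 67, 7]): compare 3 with rec_max([28, 86, 87, 78, 67, 7])
rec_max([28, 86, 87, 78, 67, 7]): compare 28 with rec_max([86, 87, 78, 67, 7])
rec_max([86, 87, 78, 67, 7]): compare 86 with rec_max([87, 78, 67, 7])
rec_max([87, 78, 67, 7]): compare 87 with rec_max([78, 67, 7])
rec_max([78, 67, 7]): compare 78 with rec_max([67, 7])
rec_max([67, 7]): compare 67 with rec_max([7])
rec_max([7]) = 7  (base case)
Compare 67 with 7 -> 67
Compare 78 with 67 -> 78
Compare 87 with 78 -> 87
Compare 86 with 87 -> 87
Compare 28 with 87 -> 87
Compare 3 with 87 -> 87

87


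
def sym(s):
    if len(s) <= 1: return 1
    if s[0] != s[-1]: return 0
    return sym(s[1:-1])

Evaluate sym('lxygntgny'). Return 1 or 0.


sym('lxygntgny'): s[0]='l' != s[-1]='y' -> return 0
Result: 0 (not a palindrome)

0


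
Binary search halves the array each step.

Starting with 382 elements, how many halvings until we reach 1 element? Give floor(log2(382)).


382 / 2 = 191
191 / 2 = 95
95 / 2 = 47
47 / 2 = 23
23 / 2 = 11
11 / 2 = 5
5 / 2 = 2
2 / 2 = 1
Reached 1 after 8 halvings

8


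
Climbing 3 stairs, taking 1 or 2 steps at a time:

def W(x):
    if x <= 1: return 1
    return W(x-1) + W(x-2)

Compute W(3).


Building up from base cases:
W(0) = 1
W(1) = 1
W(2) = W(1) + W(0) = 1 + 1 = 2
W(3) = W(2) + W(1) = 2 + 1 = 3

3


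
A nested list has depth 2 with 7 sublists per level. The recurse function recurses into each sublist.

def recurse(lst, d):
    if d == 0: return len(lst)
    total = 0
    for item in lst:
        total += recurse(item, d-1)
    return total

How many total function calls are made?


At depth 0 (root): 1 call
At depth 1: each of 1 parents calls recurse on 7 children = 7 calls
At depth 2: each of 7 parents calls recurse on 7 children = 49 calls
Total: 1 + 7 + 49 = 57

57


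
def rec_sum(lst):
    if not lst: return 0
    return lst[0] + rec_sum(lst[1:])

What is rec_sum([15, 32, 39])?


rec_sum([15, 32, 39]) = 15 + rec_sum([32, 39])
rec_sum([32, 39]) = 32 + rec_sum([39])
rec_sum([39]) = 39 + rec_sum([])
rec_sum([]) = 0  (base case)
Total: 15 + 32 + 39 + 0 = 86

86


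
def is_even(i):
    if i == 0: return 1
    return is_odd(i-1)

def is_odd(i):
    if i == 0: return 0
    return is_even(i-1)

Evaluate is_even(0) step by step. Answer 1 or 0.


is_even(0) = 1  (base case)
Result: 1

1


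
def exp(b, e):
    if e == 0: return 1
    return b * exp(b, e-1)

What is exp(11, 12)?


exp(11, 12)
= 11 * exp(11, 11)
= 11 * 11 * exp(11, 10)
= 11 * 11 * 11 * exp(11, 9)
= 11 * 11 * 11 * 11 * exp(11, 8)
= 11 * 11 * 11 * 11 * 11 * exp(11, 7)
= 11 * 11 * 11 * 11 * 11 * 11 * exp(11, 6)
= 11 * 11 * 11 * 11 * 11 * 11 * 11 * exp(11, 5)
= 11 * 11 * 11 * 11 * 11 * 11 * 11 * 11 * exp(11, 4)
= 11 * 11 * 11 * 11 * 11 * 11 * 11 * 11 * 11 * exp(11, 3)
= 11 * 11 * 11 * 11 * 11 * 11 * 11 * 11 * 11 * 11 * exp(11, 2)
= 11 * 11 * 11 * 11 * 11 * 11 * 11 * 11 * 11 * 11 * 11 * exp(11, 1)
= 11 * 11 * 11 * 11 * 11 * 11 * 11 * 11 * 11 * 11 * 11 * 11 * exp(11, 0)
= 11 * 11 * 11 * 11 * 11 * 11 * 11 * 11 * 11 * 11 * 11 * 11 * 1
= 3138428376721

3138428376721


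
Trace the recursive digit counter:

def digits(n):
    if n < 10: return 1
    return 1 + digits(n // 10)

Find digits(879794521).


digits(879794521) = 1 + digits(87979452)
digits(87979452) = 1 + digits(8797945)
digits(8797945) = 1 + digits(879794)
digits(879794) = 1 + digits(87979)
digits(87979) = 1 + digits(8797)
digits(8797) = 1 + digits(879)
digits(879) = 1 + digits(87)
digits(87) = 1 + digits(8)
digits(8) = 1  (base case: 8 < 10)
Unwinding: 1 + 1 + 1 + 1 + 1 + 1 + 1 + 1 + 1 = 9

9


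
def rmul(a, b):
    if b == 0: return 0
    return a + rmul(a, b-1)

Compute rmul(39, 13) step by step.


rmul(39, 13) = 39 + rmul(39, 12)
rmul(39, 12) = 39 + rmul(39, 11)
rmul(39, 11) = 39 + rmul(39, 10)
rmul(39, 10) = 39 + rmul(39, 9)
rmul(39, 9) = 39 + rmul(39, 8)
rmul(39, 8) = 39 + rmul(39, 7)
rmul(39, 7) = 39 + rmul(39, 6)
rmul(39, 6) = 39 + rmul(39, 5)
rmul(39, 5) = 39 + rmul(39, 4)
rmul(39, 4) = 39 + rmul(39, 3)
rmul(39, 3) = 39 + rmul(39, 2)
rmul(39, 2) = 39 + rmul(39, 1)
rmul(39, 1) = 39 + rmul(39, 0)
rmul(39, 0) = 0  (base case)
Total: 39 + 39 + 39 + 39 + 39 + 39 + 39 + 39 + 39 + 39 + 39 + 39 + 39 + 0 = 507

507


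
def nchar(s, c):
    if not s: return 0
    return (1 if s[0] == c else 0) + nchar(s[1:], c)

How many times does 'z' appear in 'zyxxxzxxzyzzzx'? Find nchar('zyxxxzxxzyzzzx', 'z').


s[0]='z' == 'z' -> 1
s[0]='y' != 'z' -> 0
s[0]='x' != 'z' -> 0
s[0]='x' != 'z' -> 0
s[0]='x' != 'z' -> 0
s[0]='z' == 'z' -> 1
s[0]='x' != 'z' -> 0
s[0]='x' != 'z' -> 0
s[0]='z' == 'z' -> 1
s[0]='y' != 'z' -> 0
s[0]='z' == 'z' -> 1
s[0]='z' == 'z' -> 1
s[0]='z' == 'z' -> 1
s[0]='x' != 'z' -> 0
Sum: 1 + 0 + 0 + 0 + 0 + 1 + 0 + 0 + 1 + 0 + 1 + 1 + 1 + 0 = 6

6


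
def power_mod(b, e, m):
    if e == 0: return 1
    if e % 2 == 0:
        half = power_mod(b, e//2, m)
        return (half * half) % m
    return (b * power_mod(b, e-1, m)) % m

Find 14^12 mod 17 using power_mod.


power_mod(14, 12, 17): e is even, compute power_mod(14, 6, 17)
  power_mod(14, 6, 17): e is even, compute power_mod(14, 3, 17)
    power_mod(14, 3, 17): e is odd, compute power_mod(14, 2, 17)
      power_mod(14, 2, 17): e is even, compute power_mod(14, 1, 17)
        power_mod(14, 1, 17): e is odd, compute power_mod(14, 0, 17)
          power_mod(14, 0, 17) = 1
        (14 * 1) % 17 = 14
      half=14, (14*14) % 17 = 9
    (14 * 9) % 17 = 7
  half=7, (7*7) % 17 = 15
half=15, (15*15) % 17 = 4

4


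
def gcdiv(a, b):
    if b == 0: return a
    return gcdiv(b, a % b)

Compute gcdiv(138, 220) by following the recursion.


gcdiv(138, 220) = gcdiv(220, 138)
gcdiv(220, 138) = gcdiv(138, 82)
gcdiv(138, 82) = gcdiv(82, 56)
gcdiv(82, 56) = gcdiv(56, 26)
gcdiv(56, 26) = gcdiv(26, 4)
gcdiv(26, 4) = gcdiv(4, 2)
gcdiv(4, 2) = gcdiv(2, 0)
gcdiv(2, 0) = 2  (base case)

2


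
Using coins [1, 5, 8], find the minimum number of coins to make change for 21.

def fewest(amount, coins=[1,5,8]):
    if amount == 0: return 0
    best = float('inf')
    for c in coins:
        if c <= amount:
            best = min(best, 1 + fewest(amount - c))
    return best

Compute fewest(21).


Building up with DP:
fewest(0) = 0
fewest(1) = min(1+fewest(0)=1+0=1) = 1
fewest(2) = min(1+fewest(1)=1+1=2) = 2
fewest(3) = min(1+fewest(2)=1+2=3) = 3
fewest(4) = min(1+fewest(3)=1+3=4) = 4
fewest(5) = min(1+fewest(4)=1+4=5, 1+fewest(0)=1+0=1) = 1
fewest(6) = min(1+fewest(5)=1+1=2, 1+fewest(1)=1+1=2) = 2
fewest(7) = min(1+fewest(6)=1+2=3, 1+fewest(2)=1+2=3) = 3
fewest(8) = min(1+fewest(7)=1+3=4, 1+fewest(3)=1+3=4, 1+fewest(0)=1+0=1) = 1
fewest(9) = min(1+fewest(8)=1+1=2, 1+fewest(4)=1+4=5, 1+fewest(1)=1+1=2) = 2
fewest(10) = min(1+fewest(9)=1+2=3, 1+fewest(5)=1+1=2, 1+fewest(2)=1+2=3) = 2
fewest(11) = min(1+fewest(10)=1+2=3, 1+fewest(6)=1+2=3, 1+fewest(3)=1+3=4) = 3
fewest(12) = min(1+fewest(11)=1+3=4, 1+fewest(7)=1+3=4, 1+fewest(4)=1+4=5) = 4
fewest(13) = min(1+fewest(12)=1+4=5, 1+fewest(8)=1+1=2, 1+fewest(5)=1+1=2) = 2
fewest(14) = min(1+fewest(13)=1+2=3, 1+fewest(9)=1+2=3, 1+fewest(6)=1+2=3) = 3
fewest(15) = min(1+fewest(14)=1+3=4, 1+fewest(10)=1+2=3, 1+fewest(7)=1+3=4) = 3
fewest(16) = min(1+fewest(15)=1+3=4, 1+fewest(11)=1+3=4, 1+fewest(8)=1+1=2) = 2
fewest(17) = min(1+fewest(16)=1+2=3, 1+fewest(12)=1+4=5, 1+fewest(9)=1+2=3) = 3
fewest(18) = min(1+fewest(17)=1+3=4, 1+fewest(13)=1+2=3, 1+fewest(10)=1+2=3) = 3
fewest(19) = min(1+fewest(18)=1+3=4, 1+fewest(14)=1+3=4, 1+fewest(11)=1+3=4) = 4
fewest(20) = min(1+fewest(19)=1+4=5, 1+fewest(15)=1+3=4, 1+fewest(12)=1+4=5) = 4
fewest(21) = min(1+fewest(20)=1+4=5, 1+fewest(16)=1+2=3, 1+fewest(13)=1+2=3) = 3

3


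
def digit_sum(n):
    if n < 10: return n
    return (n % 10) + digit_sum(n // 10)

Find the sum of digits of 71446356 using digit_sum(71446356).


digit_sum(71446356) = 6 + digit_sum(7144635)
digit_sum(7144635) = 5 + digit_sum(714463)
digit_sum(714463) = 3 + digit_sum(71446)
digit_sum(71446) = 6 + digit_sum(7144)
digit_sum(7144) = 4 + digit_sum(714)
digit_sum(714) = 4 + digit_sum(71)
digit_sum(71) = 1 + digit_sum(7)
digit_sum(7) = 7  (base case)
Total: 6 + 5 + 3 + 6 + 4 + 4 + 1 + 7 = 36

36


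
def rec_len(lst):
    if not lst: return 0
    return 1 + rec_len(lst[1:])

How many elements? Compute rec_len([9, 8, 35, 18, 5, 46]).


rec_len([9, 8, 35, 18, 5, 46]) = 1 + rec_len([8, 35, 18, 5, 46])
rec_len([8, 35, 18, 5, 46]) = 1 + rec_len([35, 18, 5, 46])
rec_len([35, 18, 5, 46]) = 1 + rec_len([18, 5, 46])
rec_len([18, 5, 46]) = 1 + rec_len([5, 46])
rec_len([5, 46]) = 1 + rec_len([46])
rec_len([46]) = 1 + rec_len([])
rec_len([]) = 0  (base case)
Unwinding: 1 + 1 + 1 + 1 + 1 + 1 + 0 = 6

6


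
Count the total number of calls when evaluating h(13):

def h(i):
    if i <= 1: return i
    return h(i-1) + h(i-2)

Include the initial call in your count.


Let C(n) = total calls for h(n)
C(0) = 1, C(1) = 1
C(2) = 1 + C(1) + C(0) = 1 + 1 + 1 = 3
C(3) = 1 + C(2) + C(1) = 1 + 3 + 1 = 5
C(4) = 1 + C(3) + C(2) = 1 + 5 + 3 = 9
C(5) = 1 + C(4) + C(3) = 1 + 9 + 5 = 15
C(6) = 1 + C(5) + C(4) = 1 + 15 + 9 = 25
C(7) = 1 + C(6) + C(5) = 1 + 25 + 15 = 41
C(8) = 1 + C(7) + C(6) = 1 + 41 + 25 = 67
C(9) = 1 + C(8) + C(7) = 1 + 67 + 41 = 109
C(10) = 1 + C(9) + C(8) = 1 + 109 + 67 = 177
C(11) = 1 + C(10) + C(9) = 1 + 177 + 109 = 287
C(12) = 1 + C(11) + C(10) = 1 + 287 + 177 = 465
C(13) = 1 + C(12) + C(11) = 1 + 465 + 287 = 753

753


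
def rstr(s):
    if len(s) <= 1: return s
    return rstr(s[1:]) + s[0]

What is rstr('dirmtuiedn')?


rstr('dirmtuiedn') = rstr('irmtuiedn') + 'd'
rstr('irmtuiedn') = rstr('rmtuiedn') + 'i'
rstr('rmtuiedn') = rstr('mtuiedn') + 'r'
rstr('mtuiedn') = rstr('tuiedn') + 'm'
rstr('tuiedn') = rstr('uiedn') + 't'
rstr('uiedn') = rstr('iedn') + 'u'
rstr('iedn') = rstr('edn') + 'i'
rstr('edn') = rstr('dn') + 'e'
rstr('dn') = rstr('n') + 'd'
rstr('n') = 'n'  (base case)
Concatenating: 'n' + 'd' + 'e' + 'i' + 'u' + 't' + 'm' + 'r' + 'i' + 'd' = 'ndeiutmrid'

ndeiutmrid


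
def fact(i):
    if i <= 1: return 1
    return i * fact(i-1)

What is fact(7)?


fact(7)
= 7 * fact(6)
= 7 * 6 * fact(5)
= 7 * 6 * 5 * fact(4)
= 7 * 6 * 5 * 4 * fact(3)
= 7 * 6 * 5 * 4 * 3 * fact(2)
= 7 * 6 * 5 * 4 * 3 * 2 * fact(1)
= 7 * 6 * 5 * 4 * 3 * 2 * 1
= 5040

5040


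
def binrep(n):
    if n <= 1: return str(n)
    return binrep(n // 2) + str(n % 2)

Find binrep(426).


binrep(426) = binrep(213) + '0'
binrep(213) = binrep(106) + '1'
binrep(106) = binrep(53) + '0'
binrep(53) = binrep(26) + '1'
binrep(26) = binrep(13) + '0'
binrep(13) = binrep(6) + '1'
binrep(6) = binrep(3) + '0'
binrep(3) = binrep(1) + '1'
binrep(1) = '1'  (base case)
Concatenating: '1' + '1' + '0' + '1' + '0' + '1' + '0' + '1' + '0' = '110101010'

110101010


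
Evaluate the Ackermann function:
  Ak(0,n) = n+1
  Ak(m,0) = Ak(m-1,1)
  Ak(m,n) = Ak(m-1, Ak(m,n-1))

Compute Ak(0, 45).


Ak(0, 45) = 46
Result: Ak(0, 45) = 46

46


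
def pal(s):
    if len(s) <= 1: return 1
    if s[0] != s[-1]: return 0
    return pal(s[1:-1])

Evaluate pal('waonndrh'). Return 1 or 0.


pal('waonndrh'): s[0]='w' != s[-1]='h' -> return 0
Result: 0 (not a palindrome)

0


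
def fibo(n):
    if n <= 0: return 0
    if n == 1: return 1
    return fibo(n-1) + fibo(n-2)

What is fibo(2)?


Computing fibo(2) bottom-up:
fibo(0) = 0
fibo(1) = 1
fibo(2) = fibo(1) + fibo(0) = 1 + 0 = 1

1


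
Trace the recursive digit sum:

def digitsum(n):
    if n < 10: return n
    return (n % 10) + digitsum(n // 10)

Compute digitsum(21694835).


digitsum(21694835) = 5 + digitsum(2169483)
digitsum(2169483) = 3 + digitsum(216948)
digitsum(216948) = 8 + digitsum(21694)
digitsum(21694) = 4 + digitsum(2169)
digitsum(2169) = 9 + digitsum(216)
digitsum(216) = 6 + digitsum(21)
digitsum(21) = 1 + digitsum(2)
digitsum(2) = 2  (base case)
Total: 5 + 3 + 8 + 4 + 9 + 6 + 1 + 2 = 38

38


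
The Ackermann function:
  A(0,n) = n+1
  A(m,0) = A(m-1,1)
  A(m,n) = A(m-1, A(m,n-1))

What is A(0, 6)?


A(0, 6) = 7
Result: A(0, 6) = 7

7


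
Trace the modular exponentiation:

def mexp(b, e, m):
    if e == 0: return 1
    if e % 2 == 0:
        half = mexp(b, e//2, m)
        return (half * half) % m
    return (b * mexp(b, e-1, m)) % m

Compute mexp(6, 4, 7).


mexp(6, 4, 7): e is even, compute mexp(6, 2, 7)
  mexp(6, 2, 7): e is even, compute mexp(6, 1, 7)
    mexp(6, 1, 7): e is odd, compute mexp(6, 0, 7)
      mexp(6, 0, 7) = 1
    (6 * 1) % 7 = 6
  half=6, (6*6) % 7 = 1
half=1, (1*1) % 7 = 1

1


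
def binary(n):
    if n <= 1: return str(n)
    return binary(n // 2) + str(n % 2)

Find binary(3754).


binary(3754) = binary(1877) + '0'
binary(1877) = binary(938) + '1'
binary(938) = binary(469) + '0'
binary(469) = binary(234) + '1'
binary(234) = binary(117) + '0'
binary(117) = binary(58) + '1'
binary(58) = binary(29) + '0'
binary(29) = binary(14) + '1'
binary(14) = binary(7) + '0'
binary(7) = binary(3) + '1'
binary(3) = binary(1) + '1'
binary(1) = '1'  (base case)
Concatenating: '1' + '1' + '1' + '0' + '1' + '0' + '1' + '0' + '1' + '0' + '1' + '0' = '111010101010'

111010101010


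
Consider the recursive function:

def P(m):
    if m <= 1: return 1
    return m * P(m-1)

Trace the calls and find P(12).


P(12)
= 12 * P(11)
= 12 * 11 * P(10)
= 12 * 11 * 10 * P(9)
= 12 * 11 * 10 * 9 * P(8)
= 12 * 11 * 10 * 9 * 8 * P(7)
= 12 * 11 * 10 * 9 * 8 * 7 * P(6)
= 12 * 11 * 10 * 9 * 8 * 7 * 6 * P(5)
= 12 * 11 * 10 * 9 * 8 * 7 * 6 * 5 * P(4)
= 12 * 11 * 10 * 9 * 8 * 7 * 6 * 5 * 4 * P(3)
= 12 * 11 * 10 * 9 * 8 * 7 * 6 * 5 * 4 * 3 * P(2)
= 12 * 11 * 10 * 9 * 8 * 7 * 6 * 5 * 4 * 3 * 2 * P(1)
= 12 * 11 * 10 * 9 * 8 * 7 * 6 * 5 * 4 * 3 * 2 * 1
= 479001600

479001600


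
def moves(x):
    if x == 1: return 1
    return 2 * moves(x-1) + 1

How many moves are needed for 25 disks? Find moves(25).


moves(25) = 2 * moves(24) + 1
moves(24) = 2 * moves(23) + 1
moves(23) = 2 * moves(22) + 1
moves(22) = 2 * moves(21) + 1
moves(21) = 2 * moves(20) + 1
moves(20) = 2 * moves(19) + 1
moves(19) = 2 * moves(18) + 1
moves(18) = 2 * moves(17) + 1
moves(17) = 2 * moves(16) + 1
moves(16) = 2 * moves(15) + 1
moves(15) = 2 * moves(14) + 1
moves(14) = 2 * moves(13) + 1
moves(13) = 2 * moves(12) + 1
moves(12) = 2 * moves(11) + 1
moves(11) = 2 * moves(10) + 1
moves(10) = 2 * moves(9) + 1
moves(9) = 2 * moves(8) + 1
moves(8) = 2 * moves(7) + 1
moves(7) = 2 * moves(6) + 1
moves(6) = 2 * moves(5) + 1
moves(5) = 2 * moves(4) + 1
moves(4) = 2 * moves(3) + 1
moves(3) = 2 * moves(2) + 1
moves(2) = 2 * moves(1) + 1
moves(1) = 1  (base case)
moves(2) = 2 * 1 + 1 = 3
moves(3) = 2 * 3 + 1 = 7
moves(4) = 2 * 7 + 1 = 15
moves(5) = 2 * 15 + 1 = 31
moves(6) = 2 * 31 + 1 = 63
moves(7) = 2 * 63 + 1 = 127
moves(8) = 2 * 127 + 1 = 255
moves(9) = 2 * 255 + 1 = 511
moves(10) = 2 * 511 + 1 = 1023
moves(11) = 2 * 1023 + 1 = 2047
moves(12) = 2 * 2047 + 1 = 4095
moves(13) = 2 * 4095 + 1 = 8191
moves(14) = 2 * 8191 + 1 = 16383
moves(15) = 2 * 16383 + 1 = 32767
moves(16) = 2 * 32767 + 1 = 65535
moves(17) = 2 * 65535 + 1 = 131071
moves(18) = 2 * 131071 + 1 = 262143
moves(19) = 2 * 262143 + 1 = 524287
moves(20) = 2 * 524287 + 1 = 1048575
moves(21) = 2 * 1048575 + 1 = 2097151
moves(22) = 2 * 2097151 + 1 = 4194303
moves(23) = 2 * 4194303 + 1 = 8388607
moves(24) = 2 * 8388607 + 1 = 16777215
moves(25) = 2 * 16777215 + 1 = 33554431

33554431


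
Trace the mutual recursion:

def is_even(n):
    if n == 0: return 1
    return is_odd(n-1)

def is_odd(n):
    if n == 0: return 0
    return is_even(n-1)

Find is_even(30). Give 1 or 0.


is_even(30) = is_odd(29)
is_odd(29) = is_even(28)
is_even(28) = is_odd(27)
is_odd(27) = is_even(26)
is_even(26) = is_odd(25)
is_odd(25) = is_even(24)
is_even(24) = is_odd(23)
is_odd(23) = is_even(22)
is_even(22) = is_odd(21)
is_odd(21) = is_even(20)
is_even(20) = is_odd(19)
is_odd(19) = is_even(18)
is_even(18) = is_odd(17)
is_odd(17) = is_even(16)
is_even(16) = is_odd(15)
is_odd(15) = is_even(14)
is_even(14) = is_odd(13)
is_odd(13) = is_even(12)
is_even(12) = is_odd(11)
is_odd(11) = is_even(10)
is_even(10) = is_odd(9)
is_odd(9) = is_even(8)
is_even(8) = is_odd(7)
is_odd(7) = is_even(6)
is_even(6) = is_odd(5)
is_odd(5) = is_even(4)
is_even(4) = is_odd(3)
is_odd(3) = is_even(2)
is_even(2) = is_odd(1)
is_odd(1) = is_even(0)
is_even(0) = 1  (base case)
Result: 1

1


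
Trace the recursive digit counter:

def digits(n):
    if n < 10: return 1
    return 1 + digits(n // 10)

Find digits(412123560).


digits(412123560) = 1 + digits(41212356)
digits(41212356) = 1 + digits(4121235)
digits(4121235) = 1 + digits(412123)
digits(412123) = 1 + digits(41212)
digits(41212) = 1 + digits(4121)
digits(4121) = 1 + digits(412)
digits(412) = 1 + digits(41)
digits(41) = 1 + digits(4)
digits(4) = 1  (base case: 4 < 10)
Unwinding: 1 + 1 + 1 + 1 + 1 + 1 + 1 + 1 + 1 = 9

9


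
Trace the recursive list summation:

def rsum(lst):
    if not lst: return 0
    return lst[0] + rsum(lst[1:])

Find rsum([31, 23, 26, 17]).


rsum([31, 23, 26, 17]) = 31 + rsum([23, 26, 17])
rsum([23, 26, 17]) = 23 + rsum([26, 17])
rsum([26, 17]) = 26 + rsum([17])
rsum([17]) = 17 + rsum([])
rsum([]) = 0  (base case)
Total: 31 + 23 + 26 + 17 + 0 = 97

97


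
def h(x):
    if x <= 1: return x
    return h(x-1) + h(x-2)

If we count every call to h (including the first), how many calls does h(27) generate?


Let C(n) = total calls for h(n)
C(0) = 1, C(1) = 1
C(2) = 1 + C(1) + C(0) = 1 + 1 + 1 = 3
C(3) = 1 + C(2) + C(1) = 1 + 3 + 1 = 5
C(4) = 1 + C(3) + C(2) = 1 + 5 + 3 = 9
C(5) = 1 + C(4) + C(3) = 1 + 9 + 5 = 15
C(6) = 1 + C(5) + C(4) = 1 + 15 + 9 = 25
C(7) = 1 + C(6) + C(5) = 1 + 25 + 15 = 41
C(8) = 1 + C(7) + C(6) = 1 + 41 + 25 = 67
C(9) = 1 + C(8) + C(7) = 1 + 67 + 41 = 109
C(10) = 1 + C(9) + C(8) = 1 + 109 + 67 = 177
C(11) = 1 + C(10) + C(9) = 1 + 177 + 109 = 287
C(12) = 1 + C(11) + C(10) = 1 + 287 + 177 = 465
C(13) = 1 + C(12) + C(11) = 1 + 465 + 287 = 753
C(14) = 1 + C(13) + C(12) = 1 + 753 + 465 = 1219
C(15) = 1 + C(14) + C(13) = 1 + 1219 + 753 = 1973
C(16) = 1 + C(15) + C(14) = 1 + 1973 + 1219 = 3193
C(17) = 1 + C(16) + C(15) = 1 + 3193 + 1973 = 5167
C(18) = 1 + C(17) + C(16) = 1 + 5167 + 3193 = 8361
C(19) = 1 + C(18) + C(17) = 1 + 8361 + 5167 = 13529
C(20) = 1 + C(19) + C(18) = 1 + 13529 + 8361 = 21891
C(21) = 1 + C(20) + C(19) = 1 + 21891 + 13529 = 35421
C(22) = 1 + C(21) + C(20) = 1 + 35421 + 21891 = 57313
C(23) = 1 + C(22) + C(21) = 1 + 57313 + 35421 = 92735
C(24) = 1 + C(23) + C(22) = 1 + 92735 + 57313 = 150049
C(25) = 1 + C(24) + C(23) = 1 + 150049 + 92735 = 242785
C(26) = 1 + C(25) + C(24) = 1 + 242785 + 150049 = 392835
C(27) = 1 + C(26) + C(25) = 1 + 392835 + 242785 = 635621

635621


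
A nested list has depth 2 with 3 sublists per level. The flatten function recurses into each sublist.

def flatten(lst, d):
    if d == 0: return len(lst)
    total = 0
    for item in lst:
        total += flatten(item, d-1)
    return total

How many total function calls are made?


At depth 0 (root): 1 call
At depth 1: each of 1 parents calls flatten on 3 children = 3 calls
At depth 2: each of 3 parents calls flatten on 3 children = 9 calls
Total: 1 + 3 + 9 = 13

13


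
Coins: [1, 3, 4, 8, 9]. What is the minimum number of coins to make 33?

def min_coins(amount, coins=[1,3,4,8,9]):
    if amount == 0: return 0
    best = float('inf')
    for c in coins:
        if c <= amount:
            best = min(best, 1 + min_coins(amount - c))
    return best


Building up with DP:
min_coins(0) = 0
min_coins(1) = min(1+min_coins(0)=1+0=1) = 1
min_coins(2) = min(1+min_coins(1)=1+1=2) = 2
min_coins(3) = min(1+min_coins(2)=1+2=3, 1+min_coins(0)=1+0=1) = 1
min_coins(4) = min(1+min_coins(3)=1+1=2, 1+min_coins(1)=1+1=2, 1+min_coins(0)=1+0=1) = 1
min_coins(5) = min(1+min_coins(4)=1+1=2, 1+min_coins(2)=1+2=3, 1+min_coins(1)=1+1=2) = 2
min_coins(6) = min(1+min_coins(5)=1+2=3, 1+min_coins(3)=1+1=2, 1+min_coins(2)=1+2=3) = 2
min_coins(7) = min(1+min_coins(6)=1+2=3, 1+min_coins(4)=1+1=2, 1+min_coins(3)=1+1=2) = 2
min_coins(8) = min(1+min_coins(7)=1+2=3, 1+min_coins(5)=1+2=3, 1+min_coins(4)=1+1=2, 1+min_coins(0)=1+0=1) = 1
min_coins(9) = min(1+min_coins(8)=1+1=2, 1+min_coins(6)=1+2=3, 1+min_coins(5)=1+2=3, 1+min_coins(1)=1+1=2, 1+min_coins(0)=1+0=1) = 1
min_coins(10) = min(1+min_coins(9)=1+1=2, 1+min_coins(7)=1+2=3, 1+min_coins(6)=1+2=3, 1+min_coins(2)=1+2=3, 1+min_coins(1)=1+1=2) = 2
min_coins(11) = min(1+min_coins(10)=1+2=3, 1+min_coins(8)=1+1=2, 1+min_coins(7)=1+2=3, 1+min_coins(3)=1+1=2, 1+min_coins(2)=1+2=3) = 2
min_coins(12) = min(1+min_coins(11)=1+2=3, 1+min_coins(9)=1+1=2, 1+min_coins(8)=1+1=2, 1+min_coins(4)=1+1=2, 1+min_coins(3)=1+1=2) = 2
min_coins(13) = min(1+min_coins(12)=1+2=3, 1+min_coins(10)=1+2=3, 1+min_coins(9)=1+1=2, 1+min_coins(5)=1+2=3, 1+min_coins(4)=1+1=2) = 2
min_coins(14) = min(1+min_coins(13)=1+2=3, 1+min_coins(11)=1+2=3, 1+min_coins(10)=1+2=3, 1+min_coins(6)=1+2=3, 1+min_coins(5)=1+2=3) = 3
min_coins(15) = min(1+min_coins(14)=1+3=4, 1+min_coins(12)=1+2=3, 1+min_coins(11)=1+2=3, 1+min_coins(7)=1+2=3, 1+min_coins(6)=1+2=3) = 3
min_coins(16) = min(1+min_coins(15)=1+3=4, 1+min_coins(13)=1+2=3, 1+min_coins(12)=1+2=3, 1+min_coins(8)=1+1=2, 1+min_coins(7)=1+2=3) = 2
min_coins(17) = min(1+min_coins(16)=1+2=3, 1+min_coins(14)=1+3=4, 1+min_coins(13)=1+2=3, 1+min_coins(9)=1+1=2, 1+min_coins(8)=1+1=2) = 2
min_coins(18) = min(1+min_coins(17)=1+2=3, 1+min_coins(15)=1+3=4, 1+min_coins(14)=1+3=4, 1+min_coins(10)=1+2=3, 1+min_coins(9)=1+1=2) = 2
min_coins(19) = min(1+min_coins(18)=1+2=3, 1+min_coins(16)=1+2=3, 1+min_coins(15)=1+3=4, 1+min_coins(11)=1+2=3, 1+min_coins(10)=1+2=3) = 3
min_coins(20) = min(1+min_coins(19)=1+3=4, 1+min_coins(17)=1+2=3, 1+min_coins(16)=1+2=3, 1+min_coins(12)=1+2=3, 1+min_coins(11)=1+2=3) = 3
min_coins(21) = min(1+min_coins(20)=1+3=4, 1+min_coins(18)=1+2=3, 1+min_coins(17)=1+2=3, 1+min_coins(13)=1+2=3, 1+min_coins(12)=1+2=3) = 3
min_coins(22) = min(1+min_coins(21)=1+3=4, 1+min_coins(19)=1+3=4, 1+min_coins(18)=1+2=3, 1+min_coins(14)=1+3=4, 1+min_coins(13)=1+2=3) = 3
min_coins(23) = min(1+min_coins(22)=1+3=4, 1+min_coins(20)=1+3=4, 1+min_coins(19)=1+3=4, 1+min_coins(15)=1+3=4, 1+min_coins(14)=1+3=4) = 4
min_coins(24) = min(1+min_coins(23)=1+4=5, 1+min_coins(21)=1+3=4, 1+min_coins(20)=1+3=4, 1+min_coins(16)=1+2=3, 1+min_coins(15)=1+3=4) = 3
min_coins(25) = min(1+min_coins(24)=1+3=4, 1+min_coins(22)=1+3=4, 1+min_coins(21)=1+3=4, 1+min_coins(17)=1+2=3, 1+min_coins(16)=1+2=3) = 3
min_coins(26) = min(1+min_coins(25)=1+3=4, 1+min_coins(23)=1+4=5, 1+min_coins(22)=1+3=4, 1+min_coins(18)=1+2=3, 1+min_coins(17)=1+2=3) = 3
min_coins(27) = min(1+min_coins(26)=1+3=4, 1+min_coins(24)=1+3=4, 1+min_coins(23)=1+4=5, 1+min_coins(19)=1+3=4, 1+min_coins(18)=1+2=3) = 3
min_coins(28) = min(1+min_coins(27)=1+3=4, 1+min_coins(25)=1+3=4, 1+min_coins(24)=1+3=4, 1+min_coins(20)=1+3=4, 1+min_coins(19)=1+3=4) = 4
min_coins(29) = min(1+min_coins(28)=1+4=5, 1+min_coins(26)=1+3=4, 1+min_coins(25)=1+3=4, 1+min_coins(21)=1+3=4, 1+min_coins(20)=1+3=4) = 4
min_coins(30) = min(1+min_coins(29)=1+4=5, 1+min_coins(27)=1+3=4, 1+min_coins(26)=1+3=4, 1+min_coins(22)=1+3=4, 1+min_coins(21)=1+3=4) = 4
min_coins(31) = min(1+min_coins(30)=1+4=5, 1+min_coins(28)=1+4=5, 1+min_coins(27)=1+3=4, 1+min_coins(23)=1+4=5, 1+min_coins(22)=1+3=4) = 4
min_coins(32) = min(1+min_coins(31)=1+4=5, 1+min_coins(29)=1+4=5, 1+min_coins(28)=1+4=5, 1+min_coins(24)=1+3=4, 1+min_coins(23)=1+4=5) = 4
min_coins(33) = min(1+min_coins(32)=1+4=5, 1+min_coins(30)=1+4=5, 1+min_coins(29)=1+4=5, 1+min_coins(25)=1+3=4, 1+min_coins(24)=1+3=4) = 4

4


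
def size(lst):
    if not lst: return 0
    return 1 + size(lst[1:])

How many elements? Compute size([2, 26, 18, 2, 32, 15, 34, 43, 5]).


size([2, 26, 18, 2, 32, 15, 34, 43, 5]) = 1 + size([26, 18, 2, 32, 15, 34, 43, 5])
size([26, 18, 2, 32, 15, 34, 43, 5]) = 1 + size([18, 2, 32, 15, 34, 43, 5])
size([18, 2, 32, 15, 34, 43, 5]) = 1 + size([2, 32, 15, 34, 43, 5])
size([2, 32, 15, 34, 43, 5]) = 1 + size([32, 15, 34, 43, 5])
size([32, 15, 34, 43, 5]) = 1 + size([15, 34, 43, 5])
size([15, 34, 43, 5]) = 1 + size([34, 43, 5])
size([34, 43, 5]) = 1 + size([43, 5])
size([43, 5]) = 1 + size([5])
size([5]) = 1 + size([])
size([]) = 0  (base case)
Unwinding: 1 + 1 + 1 + 1 + 1 + 1 + 1 + 1 + 1 + 0 = 9

9


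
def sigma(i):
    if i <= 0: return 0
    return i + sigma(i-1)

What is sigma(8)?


sigma(8)
= 8 + 7 + 6 + 5 + 4 + 3 + 2 + 1 + sigma(0)
= 8 + 7 + 6 + 5 + 4 + 3 + 2 + 1 + 0
= 36

36


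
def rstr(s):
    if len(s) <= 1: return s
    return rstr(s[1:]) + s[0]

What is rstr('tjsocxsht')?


rstr('tjsocxsht') = rstr('jsocxsht') + 't'
rstr('jsocxsht') = rstr('socxsht') + 'j'
rstr('socxsht') = rstr('ocxsht') + 's'
rstr('ocxsht') = rstr('cxsht') + 'o'
rstr('cxsht') = rstr('xsht') + 'c'
rstr('xsht') = rstr('sht') + 'x'
rstr('sht') = rstr('ht') + 's'
rstr('ht') = rstr('t') + 'h'
rstr('t') = 't'  (base case)
Concatenating: 't' + 'h' + 's' + 'x' + 'c' + 'o' + 's' + 'j' + 't' = 'thsxcosjt'

thsxcosjt


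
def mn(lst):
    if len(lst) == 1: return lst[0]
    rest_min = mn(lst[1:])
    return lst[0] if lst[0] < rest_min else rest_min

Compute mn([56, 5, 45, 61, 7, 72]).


mn([56, 5, 45, 61, 7, 72]): compare 56 with mn([5, 45, 61, 7, 72])
mn([5, 45, 61, 7, 72]): compare 5 with mn([45, 61, 7, 72])
mn([45, 61, 7, 72]): compare 45 with mn([61, 7, 72])
mn([61, 7, 72]): compare 61 with mn([7, 72])
mn([7, 72]): compare 7 with mn([72])
mn([72]) = 72  (base case)
Compare 7 with 72 -> 7
Compare 61 with 7 -> 7
Compare 45 with 7 -> 7
Compare 5 with 7 -> 5
Compare 56 with 5 -> 5

5


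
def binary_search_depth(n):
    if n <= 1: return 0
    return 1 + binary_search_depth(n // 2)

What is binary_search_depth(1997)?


1997 / 2 = 998
998 / 2 = 499
499 / 2 = 249
249 / 2 = 124
124 / 2 = 62
62 / 2 = 31
31 / 2 = 15
15 / 2 = 7
7 / 2 = 3
3 / 2 = 1
Reached 1 after 10 halvings

10


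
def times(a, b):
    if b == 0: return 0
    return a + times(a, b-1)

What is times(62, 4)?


times(62, 4) = 62 + times(62, 3)
times(62, 3) = 62 + times(62, 2)
times(62, 2) = 62 + times(62, 1)
times(62, 1) = 62 + times(62, 0)
times(62, 0) = 0  (base case)
Total: 62 + 62 + 62 + 62 + 0 = 248

248


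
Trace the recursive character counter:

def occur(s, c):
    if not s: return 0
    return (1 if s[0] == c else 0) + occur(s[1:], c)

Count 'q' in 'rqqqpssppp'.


s[0]='r' != 'q' -> 0
s[0]='q' == 'q' -> 1
s[0]='q' == 'q' -> 1
s[0]='q' == 'q' -> 1
s[0]='p' != 'q' -> 0
s[0]='s' != 'q' -> 0
s[0]='s' != 'q' -> 0
s[0]='p' != 'q' -> 0
s[0]='p' != 'q' -> 0
s[0]='p' != 'q' -> 0
Sum: 0 + 1 + 1 + 1 + 0 + 0 + 0 + 0 + 0 + 0 = 3

3


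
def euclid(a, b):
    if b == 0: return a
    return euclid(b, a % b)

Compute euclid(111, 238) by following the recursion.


euclid(111, 238) = euclid(238, 111)
euclid(238, 111) = euclid(111, 16)
euclid(111, 16) = euclid(16, 15)
euclid(16, 15) = euclid(15, 1)
euclid(15, 1) = euclid(1, 0)
euclid(1, 0) = 1  (base case)

1


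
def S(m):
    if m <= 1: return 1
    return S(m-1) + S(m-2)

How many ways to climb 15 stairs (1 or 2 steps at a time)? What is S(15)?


Building up from base cases:
S(0) = 1
S(1) = 1
S(2) = S(1) + S(0) = 1 + 1 = 2
S(3) = S(2) + S(1) = 2 + 1 = 3
S(4) = S(3) + S(2) = 3 + 2 = 5
S(5) = S(4) + S(3) = 5 + 3 = 8
S(6) = S(5) + S(4) = 8 + 5 = 13
S(7) = S(6) + S(5) = 13 + 8 = 21
S(8) = S(7) + S(6) = 21 + 13 = 34
S(9) = S(8) + S(7) = 34 + 21 = 55
S(10) = S(9) + S(8) = 55 + 34 = 89
S(11) = S(10) + S(9) = 89 + 55 = 144
S(12) = S(11) + S(10) = 144 + 89 = 233
S(13) = S(12) + S(11) = 233 + 144 = 377
S(14) = S(13) + S(12) = 377 + 233 = 610
S(15) = S(14) + S(13) = 610 + 377 = 987

987


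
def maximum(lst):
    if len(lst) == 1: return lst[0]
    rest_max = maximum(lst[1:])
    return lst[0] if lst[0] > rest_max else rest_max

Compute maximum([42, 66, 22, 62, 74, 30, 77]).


maximum([42, 66, 22, 62, 74, 30, 77]): compare 42 with maximum([66, 22, 62, 74, 30, 77])
maximum([66, 22, 62, 74, 30, 77]): compare 66 with maximum([22, 62, 74, 30, 77])
maximum([22, 62, 74, 30, 77]): compare 22 with maximum([62, 74, 30, 77])
maximum([62, 74, 30, 77]): compare 62 with maximum([74, 30, 77])
maximum([74, 30, 77]): compare 74 with maximum([30, 77])
maximum([30, 77]): compare 30 with maximum([77])
maximum([77]) = 77  (base case)
Compare 30 with 77 -> 77
Compare 74 with 77 -> 77
Compare 62 with 77 -> 77
Compare 22 with 77 -> 77
Compare 66 with 77 -> 77
Compare 42 with 77 -> 77

77


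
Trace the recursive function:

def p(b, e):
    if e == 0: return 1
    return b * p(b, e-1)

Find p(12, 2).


p(12, 2)
= 12 * p(12, 1)
= 12 * 12 * p(12, 0)
= 12 * 12 * 1
= 144

144


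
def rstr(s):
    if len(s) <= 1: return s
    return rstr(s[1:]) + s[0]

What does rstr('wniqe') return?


rstr('wniqe') = rstr('niqe') + 'w'
rstr('niqe') = rstr('iqe') + 'n'
rstr('iqe') = rstr('qe') + 'i'
rstr('qe') = rstr('e') + 'q'
rstr('e') = 'e'  (base case)
Concatenating: 'e' + 'q' + 'i' + 'n' + 'w' = 'eqinw'

eqinw


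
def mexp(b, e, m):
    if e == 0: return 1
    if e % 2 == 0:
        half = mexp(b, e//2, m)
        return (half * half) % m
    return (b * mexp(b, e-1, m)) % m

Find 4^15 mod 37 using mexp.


mexp(4, 15, 37): e is odd, compute mexp(4, 14, 37)
  mexp(4, 14, 37): e is even, compute mexp(4, 7, 37)
    mexp(4, 7, 37): e is odd, compute mexp(4, 6, 37)
      mexp(4, 6, 37): e is even, compute mexp(4, 3, 37)
        mexp(4, 3, 37): e is odd, compute mexp(4, 2, 37)
          mexp(4, 2, 37): e is even, compute mexp(4, 1, 37)
          mexp(4, 1, 37): e is odd, compute mexp(4, 0, 37)
          mexp(4, 0, 37) = 1
          (4 * 1) % 37 = 4
          half=4, (4*4) % 37 = 16
        (4 * 16) % 37 = 27
      half=27, (27*27) % 37 = 26
    (4 * 26) % 37 = 30
  half=30, (30*30) % 37 = 12
(4 * 12) % 37 = 11

11


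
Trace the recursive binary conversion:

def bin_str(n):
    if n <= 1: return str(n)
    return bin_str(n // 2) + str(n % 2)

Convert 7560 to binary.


bin_str(7560) = bin_str(3780) + '0'
bin_str(3780) = bin_str(1890) + '0'
bin_str(1890) = bin_str(945) + '0'
bin_str(945) = bin_str(472) + '1'
bin_str(472) = bin_str(236) + '0'
bin_str(236) = bin_str(118) + '0'
bin_str(118) = bin_str(59) + '0'
bin_str(59) = bin_str(29) + '1'
bin_str(29) = bin_str(14) + '1'
bin_str(14) = bin_str(7) + '0'
bin_str(7) = bin_str(3) + '1'
bin_str(3) = bin_str(1) + '1'
bin_str(1) = '1'  (base case)
Concatenating: '1' + '1' + '1' + '0' + '1' + '1' + '0' + '0' + '0' + '1' + '0' + '0' + '0' = '1110110001000'

1110110001000
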